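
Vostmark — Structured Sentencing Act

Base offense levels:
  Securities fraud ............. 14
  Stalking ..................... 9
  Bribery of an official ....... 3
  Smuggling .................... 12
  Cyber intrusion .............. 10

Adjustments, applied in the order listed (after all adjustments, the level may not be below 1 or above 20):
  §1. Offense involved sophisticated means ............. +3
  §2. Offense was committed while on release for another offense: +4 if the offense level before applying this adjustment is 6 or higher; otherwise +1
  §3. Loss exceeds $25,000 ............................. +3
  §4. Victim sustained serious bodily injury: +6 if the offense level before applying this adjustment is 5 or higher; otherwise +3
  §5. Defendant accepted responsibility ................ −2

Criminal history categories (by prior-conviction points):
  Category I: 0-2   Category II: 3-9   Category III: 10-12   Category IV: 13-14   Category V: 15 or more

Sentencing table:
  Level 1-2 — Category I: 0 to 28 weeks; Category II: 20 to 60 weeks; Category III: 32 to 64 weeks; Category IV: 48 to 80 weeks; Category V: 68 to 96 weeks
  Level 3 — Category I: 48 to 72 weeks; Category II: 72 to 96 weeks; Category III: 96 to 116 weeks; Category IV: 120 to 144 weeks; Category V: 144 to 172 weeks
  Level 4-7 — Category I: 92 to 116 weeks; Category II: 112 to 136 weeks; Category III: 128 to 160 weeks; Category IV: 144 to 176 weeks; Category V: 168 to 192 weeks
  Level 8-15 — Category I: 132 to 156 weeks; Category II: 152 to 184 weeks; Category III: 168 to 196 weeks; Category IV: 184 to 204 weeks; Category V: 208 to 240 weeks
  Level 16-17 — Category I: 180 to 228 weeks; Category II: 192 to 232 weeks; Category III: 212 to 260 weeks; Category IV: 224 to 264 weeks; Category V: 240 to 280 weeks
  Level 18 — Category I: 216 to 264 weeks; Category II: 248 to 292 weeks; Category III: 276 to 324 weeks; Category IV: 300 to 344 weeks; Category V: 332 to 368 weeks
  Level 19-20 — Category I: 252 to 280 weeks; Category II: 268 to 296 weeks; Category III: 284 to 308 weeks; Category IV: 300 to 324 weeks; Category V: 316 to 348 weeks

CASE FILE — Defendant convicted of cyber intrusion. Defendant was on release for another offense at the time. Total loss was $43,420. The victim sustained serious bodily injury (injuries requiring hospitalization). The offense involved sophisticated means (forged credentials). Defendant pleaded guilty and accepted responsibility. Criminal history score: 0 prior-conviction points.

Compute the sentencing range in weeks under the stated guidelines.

252-280 weeks

Base offense level for cyber intrusion: 10.
§1 applies: 10 + 3 = 13.
§2 applies (level before this adjustment is 13 ≥ 6, so +4): 13 + 4 = 17.
§3 applies: 17 + 3 = 20.
§4 applies (level before this adjustment is 20 ≥ 5, so +6): 20 + 6 = 26.
§5 applies: 26 − 2 = 24.
Level 24 exceeds the maximum of 20; capped at 20.
Final offense level: 20.
Criminal history: 0 prior points → Category I (0-2).
Level 20 falls in the 19-20 band.
Grid: Level 19-20 × Category I = 252-280 weeks.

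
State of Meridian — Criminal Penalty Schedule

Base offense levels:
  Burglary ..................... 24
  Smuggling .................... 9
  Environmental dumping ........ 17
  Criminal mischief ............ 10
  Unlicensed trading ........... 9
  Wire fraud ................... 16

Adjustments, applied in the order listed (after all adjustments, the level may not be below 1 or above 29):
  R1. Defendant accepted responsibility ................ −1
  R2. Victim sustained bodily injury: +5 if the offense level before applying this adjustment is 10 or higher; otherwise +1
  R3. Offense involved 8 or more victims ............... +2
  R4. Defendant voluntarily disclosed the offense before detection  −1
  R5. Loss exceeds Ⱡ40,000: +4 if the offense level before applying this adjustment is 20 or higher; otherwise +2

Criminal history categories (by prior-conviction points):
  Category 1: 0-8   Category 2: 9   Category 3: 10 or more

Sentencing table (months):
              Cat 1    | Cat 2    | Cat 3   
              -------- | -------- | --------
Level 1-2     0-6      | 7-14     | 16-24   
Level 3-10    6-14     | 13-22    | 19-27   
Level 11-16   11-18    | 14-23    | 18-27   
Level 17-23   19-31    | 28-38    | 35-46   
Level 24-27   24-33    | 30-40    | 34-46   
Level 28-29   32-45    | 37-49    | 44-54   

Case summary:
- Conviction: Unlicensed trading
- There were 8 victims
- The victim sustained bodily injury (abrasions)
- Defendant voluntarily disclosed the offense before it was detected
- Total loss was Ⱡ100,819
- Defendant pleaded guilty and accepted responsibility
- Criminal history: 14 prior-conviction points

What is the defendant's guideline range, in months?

Base offense level for unlicensed trading: 9.
R1 applies: 9 − 1 = 8.
R2 applies (level before this adjustment is 8 < 10, so +1): 8 + 1 = 9.
R3 applies: 9 + 2 = 11.
R4 applies: 11 − 1 = 10.
R5 applies (level before this adjustment is 10 < 20, so +2): 10 + 2 = 12.
Final offense level: 12.
Criminal history: 14 prior points → Category 3 (10+).
Level 12 falls in the 11-16 band.
Grid: Level 11-16 × Category 3 = 18-27 months.

18-27 months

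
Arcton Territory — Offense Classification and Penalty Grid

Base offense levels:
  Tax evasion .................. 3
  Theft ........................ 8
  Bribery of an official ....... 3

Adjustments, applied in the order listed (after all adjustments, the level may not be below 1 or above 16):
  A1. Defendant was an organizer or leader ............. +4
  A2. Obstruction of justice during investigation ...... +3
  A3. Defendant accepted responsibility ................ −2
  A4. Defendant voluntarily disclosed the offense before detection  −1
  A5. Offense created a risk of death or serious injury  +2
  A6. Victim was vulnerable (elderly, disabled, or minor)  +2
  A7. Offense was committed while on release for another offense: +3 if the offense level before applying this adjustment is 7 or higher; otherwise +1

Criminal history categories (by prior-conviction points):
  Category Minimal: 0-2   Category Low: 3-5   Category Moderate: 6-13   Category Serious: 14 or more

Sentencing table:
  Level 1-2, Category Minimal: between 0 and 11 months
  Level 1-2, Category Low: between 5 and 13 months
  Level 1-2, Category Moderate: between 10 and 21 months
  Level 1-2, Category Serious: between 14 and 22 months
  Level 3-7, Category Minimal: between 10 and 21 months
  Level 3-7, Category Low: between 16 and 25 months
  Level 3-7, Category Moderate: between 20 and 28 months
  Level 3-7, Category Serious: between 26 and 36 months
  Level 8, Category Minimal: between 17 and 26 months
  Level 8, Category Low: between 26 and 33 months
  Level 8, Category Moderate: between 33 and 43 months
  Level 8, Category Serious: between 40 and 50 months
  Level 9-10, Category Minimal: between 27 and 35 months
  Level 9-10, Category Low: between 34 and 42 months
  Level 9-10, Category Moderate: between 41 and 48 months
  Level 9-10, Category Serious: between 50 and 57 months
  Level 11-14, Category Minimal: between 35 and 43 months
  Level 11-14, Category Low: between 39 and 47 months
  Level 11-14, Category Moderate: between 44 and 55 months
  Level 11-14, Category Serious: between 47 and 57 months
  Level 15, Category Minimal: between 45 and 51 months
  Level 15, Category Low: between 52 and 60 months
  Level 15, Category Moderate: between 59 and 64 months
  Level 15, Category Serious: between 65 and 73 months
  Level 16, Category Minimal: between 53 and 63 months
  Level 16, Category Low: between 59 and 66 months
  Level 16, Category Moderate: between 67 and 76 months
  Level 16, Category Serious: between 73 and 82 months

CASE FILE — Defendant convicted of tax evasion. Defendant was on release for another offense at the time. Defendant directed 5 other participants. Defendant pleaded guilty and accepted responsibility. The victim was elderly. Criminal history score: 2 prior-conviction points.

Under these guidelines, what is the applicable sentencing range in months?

Base offense level for tax evasion: 3.
A1 applies: 3 + 4 = 7.
A3 applies: 7 − 2 = 5.
A4 does not apply.
A6 applies: 5 + 2 = 7.
A7 applies (level before this adjustment is 7 ≥ 7, so +3): 7 + 3 = 10.
Final offense level: 10.
Criminal history: 2 prior points → Category Minimal (0-2).
Level 10 falls in the 9-10 band.
Grid: Level 9-10 × Category Minimal = 27-35 months.

27-35 months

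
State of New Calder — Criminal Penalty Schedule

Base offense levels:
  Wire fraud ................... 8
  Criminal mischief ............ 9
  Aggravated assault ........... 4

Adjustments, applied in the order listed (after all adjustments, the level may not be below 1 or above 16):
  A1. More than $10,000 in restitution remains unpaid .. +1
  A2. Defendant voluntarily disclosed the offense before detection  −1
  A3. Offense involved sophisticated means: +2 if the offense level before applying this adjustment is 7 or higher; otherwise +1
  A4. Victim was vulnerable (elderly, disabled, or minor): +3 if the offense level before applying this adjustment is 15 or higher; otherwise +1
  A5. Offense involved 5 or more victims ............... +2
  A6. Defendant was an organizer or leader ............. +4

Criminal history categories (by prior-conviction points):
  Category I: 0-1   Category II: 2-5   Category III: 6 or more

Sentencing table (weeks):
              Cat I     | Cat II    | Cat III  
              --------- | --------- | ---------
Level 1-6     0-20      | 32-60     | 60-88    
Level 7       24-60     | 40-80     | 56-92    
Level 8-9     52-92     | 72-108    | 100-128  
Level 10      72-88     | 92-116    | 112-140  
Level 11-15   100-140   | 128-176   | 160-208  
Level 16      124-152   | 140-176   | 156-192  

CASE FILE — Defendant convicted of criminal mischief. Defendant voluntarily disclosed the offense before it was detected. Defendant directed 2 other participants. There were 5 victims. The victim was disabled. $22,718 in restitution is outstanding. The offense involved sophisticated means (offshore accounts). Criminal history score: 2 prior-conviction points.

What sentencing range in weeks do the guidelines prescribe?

140-176 weeks

Base offense level for criminal mischief: 9.
A1 applies: 9 + 1 = 10.
A2 applies: 10 − 1 = 9.
A3 applies (level before this adjustment is 9 ≥ 7, so +2): 9 + 2 = 11.
A4 applies (level before this adjustment is 11 < 15, so +1): 11 + 1 = 12.
A5 applies: 12 + 2 = 14.
A6 applies: 14 + 4 = 18.
Level 18 exceeds the maximum of 16; capped at 16.
Final offense level: 16.
Criminal history: 2 prior points → Category II (2-5).
Level 16 falls in the 16 band.
Grid: Level 16 × Category II = 140-176 weeks.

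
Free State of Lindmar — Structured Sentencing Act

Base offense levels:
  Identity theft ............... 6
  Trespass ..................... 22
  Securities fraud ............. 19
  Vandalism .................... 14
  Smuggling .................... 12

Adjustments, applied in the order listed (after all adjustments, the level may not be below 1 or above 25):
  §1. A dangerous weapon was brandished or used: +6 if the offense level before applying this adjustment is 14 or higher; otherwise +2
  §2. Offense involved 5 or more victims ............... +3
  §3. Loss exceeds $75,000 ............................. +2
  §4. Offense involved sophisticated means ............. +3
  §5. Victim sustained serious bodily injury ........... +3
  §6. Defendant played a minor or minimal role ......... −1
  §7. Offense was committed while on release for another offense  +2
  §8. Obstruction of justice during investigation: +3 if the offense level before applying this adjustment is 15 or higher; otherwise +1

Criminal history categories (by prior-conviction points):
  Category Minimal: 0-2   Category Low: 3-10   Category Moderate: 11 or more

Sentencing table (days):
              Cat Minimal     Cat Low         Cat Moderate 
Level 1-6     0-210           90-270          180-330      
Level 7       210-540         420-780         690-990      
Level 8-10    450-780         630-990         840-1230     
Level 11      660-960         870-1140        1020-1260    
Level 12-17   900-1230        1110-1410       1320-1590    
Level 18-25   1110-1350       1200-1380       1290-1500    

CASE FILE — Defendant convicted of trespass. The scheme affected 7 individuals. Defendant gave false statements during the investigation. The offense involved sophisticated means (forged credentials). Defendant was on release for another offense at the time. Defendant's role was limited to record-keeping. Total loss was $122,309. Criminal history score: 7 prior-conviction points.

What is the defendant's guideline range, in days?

1200-1380 days

Base offense level for trespass: 22.
§1 does not apply.
§2 applies: 22 + 3 = 25.
§3 applies: 25 + 2 = 27.
§4 applies: 27 + 3 = 30.
§6 applies: 30 − 1 = 29.
§7 applies: 29 + 2 = 31.
§8 applies (level before this adjustment is 31 ≥ 15, so +3): 31 + 3 = 34.
Level 34 exceeds the maximum of 25; capped at 25.
Final offense level: 25.
Criminal history: 7 prior points → Category Low (3-10).
Level 25 falls in the 18-25 band.
Grid: Level 18-25 × Category Low = 1200-1380 days.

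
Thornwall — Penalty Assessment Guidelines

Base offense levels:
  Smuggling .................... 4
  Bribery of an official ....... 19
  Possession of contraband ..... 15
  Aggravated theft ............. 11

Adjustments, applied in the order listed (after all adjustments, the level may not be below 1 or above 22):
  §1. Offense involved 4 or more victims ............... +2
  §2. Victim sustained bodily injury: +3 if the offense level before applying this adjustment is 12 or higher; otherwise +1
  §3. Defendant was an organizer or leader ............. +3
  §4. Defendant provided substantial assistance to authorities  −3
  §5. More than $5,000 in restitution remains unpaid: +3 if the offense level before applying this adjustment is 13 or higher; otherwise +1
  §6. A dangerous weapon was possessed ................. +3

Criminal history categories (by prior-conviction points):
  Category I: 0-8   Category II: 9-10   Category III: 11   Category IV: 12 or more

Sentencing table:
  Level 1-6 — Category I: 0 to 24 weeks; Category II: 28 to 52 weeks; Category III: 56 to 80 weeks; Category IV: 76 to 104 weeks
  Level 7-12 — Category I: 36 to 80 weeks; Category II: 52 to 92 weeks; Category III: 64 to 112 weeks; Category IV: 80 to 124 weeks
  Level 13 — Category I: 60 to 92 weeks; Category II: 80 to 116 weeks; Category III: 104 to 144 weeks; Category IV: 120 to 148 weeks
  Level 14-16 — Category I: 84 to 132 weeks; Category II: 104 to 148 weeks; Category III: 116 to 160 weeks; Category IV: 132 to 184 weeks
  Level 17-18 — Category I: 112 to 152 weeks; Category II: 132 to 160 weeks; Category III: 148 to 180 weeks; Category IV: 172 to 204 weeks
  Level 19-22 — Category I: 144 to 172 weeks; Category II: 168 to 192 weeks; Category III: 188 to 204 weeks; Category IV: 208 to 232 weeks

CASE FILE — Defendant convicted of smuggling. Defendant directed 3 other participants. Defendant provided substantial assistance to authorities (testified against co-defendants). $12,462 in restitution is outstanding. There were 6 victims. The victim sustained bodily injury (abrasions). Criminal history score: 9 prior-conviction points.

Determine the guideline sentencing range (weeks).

Base offense level for smuggling: 4.
§1 applies: 4 + 2 = 6.
§2 applies (level before this adjustment is 6 < 12, so +1): 6 + 1 = 7.
§3 applies: 7 + 3 = 10.
§4 applies: 10 − 3 = 7.
§5 applies (level before this adjustment is 7 < 13, so +1): 7 + 1 = 8.
Final offense level: 8.
Criminal history: 9 prior points → Category II (9-10).
Level 8 falls in the 7-12 band.
Grid: Level 7-12 × Category II = 52-92 weeks.

52-92 weeks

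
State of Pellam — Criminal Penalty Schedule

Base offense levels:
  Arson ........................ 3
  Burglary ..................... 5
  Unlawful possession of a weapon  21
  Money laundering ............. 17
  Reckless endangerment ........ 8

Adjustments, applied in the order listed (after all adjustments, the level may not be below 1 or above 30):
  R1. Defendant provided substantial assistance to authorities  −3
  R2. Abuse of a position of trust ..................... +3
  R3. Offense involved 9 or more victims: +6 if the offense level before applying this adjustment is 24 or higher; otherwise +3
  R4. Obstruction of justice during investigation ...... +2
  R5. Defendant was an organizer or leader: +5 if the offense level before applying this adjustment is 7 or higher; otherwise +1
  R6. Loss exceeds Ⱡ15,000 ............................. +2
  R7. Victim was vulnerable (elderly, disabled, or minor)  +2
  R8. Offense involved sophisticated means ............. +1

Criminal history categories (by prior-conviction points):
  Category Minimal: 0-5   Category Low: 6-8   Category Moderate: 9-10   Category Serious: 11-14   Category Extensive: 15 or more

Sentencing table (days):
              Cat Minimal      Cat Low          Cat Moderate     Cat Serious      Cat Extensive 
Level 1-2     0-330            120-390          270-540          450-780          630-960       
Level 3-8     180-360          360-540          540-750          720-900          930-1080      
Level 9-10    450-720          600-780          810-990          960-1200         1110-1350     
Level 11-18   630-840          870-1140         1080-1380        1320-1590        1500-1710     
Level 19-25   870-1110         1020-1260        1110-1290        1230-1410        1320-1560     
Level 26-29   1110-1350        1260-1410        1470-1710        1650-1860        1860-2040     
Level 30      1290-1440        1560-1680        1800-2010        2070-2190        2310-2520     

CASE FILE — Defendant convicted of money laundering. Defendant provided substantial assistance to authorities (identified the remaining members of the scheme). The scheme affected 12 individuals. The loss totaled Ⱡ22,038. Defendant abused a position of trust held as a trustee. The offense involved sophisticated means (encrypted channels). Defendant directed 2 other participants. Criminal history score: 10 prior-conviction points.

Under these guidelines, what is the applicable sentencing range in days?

1470-1710 days

Base offense level for money laundering: 17.
R1 applies: 17 − 3 = 14.
R2 applies: 14 + 3 = 17.
R3 applies (level before this adjustment is 17 < 24, so +3): 17 + 3 = 20.
R4 does not apply.
R5 applies (level before this adjustment is 20 ≥ 7, so +5): 20 + 5 = 25.
R6 applies: 25 + 2 = 27.
R7 does not apply.
R8 applies: 27 + 1 = 28.
Final offense level: 28.
Criminal history: 10 prior points → Category Moderate (9-10).
Level 28 falls in the 26-29 band.
Grid: Level 26-29 × Category Moderate = 1470-1710 days.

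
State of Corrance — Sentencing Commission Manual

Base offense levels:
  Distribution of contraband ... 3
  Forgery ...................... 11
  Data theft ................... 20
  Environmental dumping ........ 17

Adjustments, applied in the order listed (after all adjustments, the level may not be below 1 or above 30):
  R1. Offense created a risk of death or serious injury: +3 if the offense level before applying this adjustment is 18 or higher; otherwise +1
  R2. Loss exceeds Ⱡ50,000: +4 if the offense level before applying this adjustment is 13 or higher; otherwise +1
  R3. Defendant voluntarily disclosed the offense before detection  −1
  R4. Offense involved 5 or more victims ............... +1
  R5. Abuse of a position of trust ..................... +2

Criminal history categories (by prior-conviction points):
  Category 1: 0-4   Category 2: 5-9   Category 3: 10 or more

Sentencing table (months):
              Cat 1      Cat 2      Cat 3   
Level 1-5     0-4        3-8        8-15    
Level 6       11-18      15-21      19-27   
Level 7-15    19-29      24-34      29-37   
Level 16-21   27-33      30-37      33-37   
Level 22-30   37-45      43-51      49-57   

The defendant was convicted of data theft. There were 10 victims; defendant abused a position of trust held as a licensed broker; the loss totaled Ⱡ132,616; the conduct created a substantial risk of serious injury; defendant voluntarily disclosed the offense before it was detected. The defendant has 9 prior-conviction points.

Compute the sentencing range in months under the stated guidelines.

43-51 months

Base offense level for data theft: 20.
R1 applies (level before this adjustment is 20 ≥ 18, so +3): 20 + 3 = 23.
R2 applies (level before this adjustment is 23 ≥ 13, so +4): 23 + 4 = 27.
R3 applies: 27 − 1 = 26.
R4 applies: 26 + 1 = 27.
R5 applies: 27 + 2 = 29.
Final offense level: 29.
Criminal history: 9 prior points → Category 2 (5-9).
Level 29 falls in the 22-30 band.
Grid: Level 22-30 × Category 2 = 43-51 months.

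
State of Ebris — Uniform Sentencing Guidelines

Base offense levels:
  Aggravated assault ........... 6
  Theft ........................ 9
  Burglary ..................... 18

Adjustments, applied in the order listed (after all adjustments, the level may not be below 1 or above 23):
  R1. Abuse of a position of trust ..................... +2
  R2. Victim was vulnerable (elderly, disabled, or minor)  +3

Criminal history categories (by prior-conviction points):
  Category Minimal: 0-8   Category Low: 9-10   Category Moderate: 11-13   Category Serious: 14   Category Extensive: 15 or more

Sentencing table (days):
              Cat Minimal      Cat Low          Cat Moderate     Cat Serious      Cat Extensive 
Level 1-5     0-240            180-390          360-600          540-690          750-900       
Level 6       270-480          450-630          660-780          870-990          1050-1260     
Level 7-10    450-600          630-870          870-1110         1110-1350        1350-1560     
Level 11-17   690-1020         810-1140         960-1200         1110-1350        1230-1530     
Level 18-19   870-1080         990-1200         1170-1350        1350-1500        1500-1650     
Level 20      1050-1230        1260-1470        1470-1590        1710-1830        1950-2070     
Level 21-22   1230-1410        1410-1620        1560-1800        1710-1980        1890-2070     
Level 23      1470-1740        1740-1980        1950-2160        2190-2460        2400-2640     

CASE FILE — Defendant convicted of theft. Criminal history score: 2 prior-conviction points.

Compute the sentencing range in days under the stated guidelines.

Base offense level for theft: 9.
Final offense level: 9.
Criminal history: 2 prior points → Category Minimal (0-8).
Level 9 falls in the 7-10 band.
Grid: Level 7-10 × Category Minimal = 450-600 days.

450-600 days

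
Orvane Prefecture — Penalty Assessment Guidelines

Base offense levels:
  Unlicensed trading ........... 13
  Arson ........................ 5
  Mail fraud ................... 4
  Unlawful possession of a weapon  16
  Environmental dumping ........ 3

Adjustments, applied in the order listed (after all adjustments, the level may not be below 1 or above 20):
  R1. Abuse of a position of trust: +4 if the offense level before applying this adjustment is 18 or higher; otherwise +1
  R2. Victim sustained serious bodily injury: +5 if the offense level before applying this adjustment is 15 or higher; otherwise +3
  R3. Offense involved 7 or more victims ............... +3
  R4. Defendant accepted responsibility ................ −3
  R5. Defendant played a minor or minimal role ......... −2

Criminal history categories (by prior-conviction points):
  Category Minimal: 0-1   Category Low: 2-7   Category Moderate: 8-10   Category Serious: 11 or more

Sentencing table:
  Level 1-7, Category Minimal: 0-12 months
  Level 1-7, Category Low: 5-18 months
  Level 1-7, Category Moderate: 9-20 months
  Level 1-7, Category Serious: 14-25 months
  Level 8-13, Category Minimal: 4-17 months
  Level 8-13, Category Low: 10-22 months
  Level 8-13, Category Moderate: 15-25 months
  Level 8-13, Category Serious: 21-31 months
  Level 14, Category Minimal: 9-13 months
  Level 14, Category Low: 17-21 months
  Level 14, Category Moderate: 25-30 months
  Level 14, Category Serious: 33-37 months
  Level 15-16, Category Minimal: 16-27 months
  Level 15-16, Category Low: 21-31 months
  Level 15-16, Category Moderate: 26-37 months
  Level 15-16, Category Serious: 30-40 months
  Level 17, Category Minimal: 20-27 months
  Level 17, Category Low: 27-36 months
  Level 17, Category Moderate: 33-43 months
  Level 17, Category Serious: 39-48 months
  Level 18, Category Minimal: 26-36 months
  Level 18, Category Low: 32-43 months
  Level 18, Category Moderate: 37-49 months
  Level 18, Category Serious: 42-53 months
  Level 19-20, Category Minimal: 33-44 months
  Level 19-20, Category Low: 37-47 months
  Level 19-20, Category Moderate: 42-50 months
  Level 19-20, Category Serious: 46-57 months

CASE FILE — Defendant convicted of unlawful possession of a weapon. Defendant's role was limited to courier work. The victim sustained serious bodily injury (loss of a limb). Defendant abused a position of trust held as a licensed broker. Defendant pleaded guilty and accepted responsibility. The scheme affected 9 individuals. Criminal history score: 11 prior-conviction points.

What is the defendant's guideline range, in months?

Base offense level for unlawful possession of a weapon: 16.
R1 applies (level before this adjustment is 16 < 18, so +1): 16 + 1 = 17.
R2 applies (level before this adjustment is 17 ≥ 15, so +5): 17 + 5 = 22.
R3 applies: 22 + 3 = 25.
R4 applies: 25 − 3 = 22.
R5 applies: 22 − 2 = 20.
Final offense level: 20.
Criminal history: 11 prior points → Category Serious (11+).
Level 20 falls in the 19-20 band.
Grid: Level 19-20 × Category Serious = 46-57 months.

46-57 months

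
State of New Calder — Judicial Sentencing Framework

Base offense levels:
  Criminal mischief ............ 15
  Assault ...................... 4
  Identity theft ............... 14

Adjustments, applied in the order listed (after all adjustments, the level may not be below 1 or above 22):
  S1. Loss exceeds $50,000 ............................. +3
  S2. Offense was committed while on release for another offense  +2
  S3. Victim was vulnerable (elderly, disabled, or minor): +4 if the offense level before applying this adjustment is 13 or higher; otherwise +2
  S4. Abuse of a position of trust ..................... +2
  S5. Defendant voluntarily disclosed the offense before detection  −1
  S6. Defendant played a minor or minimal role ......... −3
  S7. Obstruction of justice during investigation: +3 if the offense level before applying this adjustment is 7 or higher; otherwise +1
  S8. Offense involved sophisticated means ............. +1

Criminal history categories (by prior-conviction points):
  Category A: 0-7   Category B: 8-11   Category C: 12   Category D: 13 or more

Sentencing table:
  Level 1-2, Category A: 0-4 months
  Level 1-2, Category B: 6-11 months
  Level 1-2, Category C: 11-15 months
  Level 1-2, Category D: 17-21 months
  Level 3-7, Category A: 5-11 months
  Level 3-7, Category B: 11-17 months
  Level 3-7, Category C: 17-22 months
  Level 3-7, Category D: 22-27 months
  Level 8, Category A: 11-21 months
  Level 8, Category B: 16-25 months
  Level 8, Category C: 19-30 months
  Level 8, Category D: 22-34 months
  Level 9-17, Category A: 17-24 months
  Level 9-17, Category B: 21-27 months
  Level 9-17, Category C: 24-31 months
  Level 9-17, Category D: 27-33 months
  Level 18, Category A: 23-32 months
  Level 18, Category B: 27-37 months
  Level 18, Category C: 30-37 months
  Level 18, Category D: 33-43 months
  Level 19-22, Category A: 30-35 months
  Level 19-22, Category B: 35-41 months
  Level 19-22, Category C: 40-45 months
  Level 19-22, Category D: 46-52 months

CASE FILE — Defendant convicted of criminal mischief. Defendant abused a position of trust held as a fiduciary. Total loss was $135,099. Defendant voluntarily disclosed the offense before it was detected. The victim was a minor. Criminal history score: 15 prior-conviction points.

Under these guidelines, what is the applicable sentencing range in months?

46-52 months

Base offense level for criminal mischief: 15.
S1 applies: 15 + 3 = 18.
S2 does not apply.
S3 applies (level before this adjustment is 18 ≥ 13, so +4): 18 + 4 = 22.
S4 applies: 22 + 2 = 24.
S5 applies: 24 − 1 = 23.
S6 does not apply.
S7 does not apply.
Level 23 exceeds the maximum of 22; capped at 22.
Final offense level: 22.
Criminal history: 15 prior points → Category D (13+).
Level 22 falls in the 19-22 band.
Grid: Level 19-22 × Category D = 46-52 months.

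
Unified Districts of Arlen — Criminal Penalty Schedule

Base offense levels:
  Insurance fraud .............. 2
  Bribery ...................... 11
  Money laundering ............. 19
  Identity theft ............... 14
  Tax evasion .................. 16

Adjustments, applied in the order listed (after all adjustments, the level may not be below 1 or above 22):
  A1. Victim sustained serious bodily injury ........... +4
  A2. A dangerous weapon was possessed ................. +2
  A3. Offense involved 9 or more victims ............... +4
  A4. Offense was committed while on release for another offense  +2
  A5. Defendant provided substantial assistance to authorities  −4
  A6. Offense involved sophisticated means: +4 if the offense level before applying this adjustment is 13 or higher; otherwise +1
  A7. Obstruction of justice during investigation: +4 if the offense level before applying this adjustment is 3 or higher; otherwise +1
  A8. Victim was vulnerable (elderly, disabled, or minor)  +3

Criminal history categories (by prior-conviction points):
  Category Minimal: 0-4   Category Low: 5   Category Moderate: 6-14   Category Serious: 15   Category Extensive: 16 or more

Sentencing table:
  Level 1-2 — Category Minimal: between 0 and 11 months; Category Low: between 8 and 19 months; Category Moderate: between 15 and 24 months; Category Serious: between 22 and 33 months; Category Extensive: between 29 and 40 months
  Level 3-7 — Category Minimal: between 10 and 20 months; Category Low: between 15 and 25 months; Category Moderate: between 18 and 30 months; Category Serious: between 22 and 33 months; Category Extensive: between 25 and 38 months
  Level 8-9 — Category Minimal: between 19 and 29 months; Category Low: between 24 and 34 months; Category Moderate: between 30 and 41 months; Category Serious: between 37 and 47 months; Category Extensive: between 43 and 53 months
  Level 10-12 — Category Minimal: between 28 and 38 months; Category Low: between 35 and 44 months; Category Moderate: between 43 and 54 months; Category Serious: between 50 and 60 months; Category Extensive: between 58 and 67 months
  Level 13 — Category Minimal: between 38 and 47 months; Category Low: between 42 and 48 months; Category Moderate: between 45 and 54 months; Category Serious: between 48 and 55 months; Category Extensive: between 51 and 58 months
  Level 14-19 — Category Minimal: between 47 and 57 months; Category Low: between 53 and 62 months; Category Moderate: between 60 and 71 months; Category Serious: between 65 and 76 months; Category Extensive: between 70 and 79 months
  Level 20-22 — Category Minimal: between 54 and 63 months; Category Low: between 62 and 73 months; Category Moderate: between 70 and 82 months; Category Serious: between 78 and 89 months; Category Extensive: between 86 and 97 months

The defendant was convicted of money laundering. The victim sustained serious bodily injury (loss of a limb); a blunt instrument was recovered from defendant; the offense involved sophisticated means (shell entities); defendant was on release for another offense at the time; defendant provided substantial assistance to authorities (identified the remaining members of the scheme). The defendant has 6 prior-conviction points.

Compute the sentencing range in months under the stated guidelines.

Base offense level for money laundering: 19.
A1 applies: 19 + 4 = 23.
A2 applies: 23 + 2 = 25.
A4 applies: 25 + 2 = 27.
A5 applies: 27 − 4 = 23.
A6 applies (level before this adjustment is 23 ≥ 13, so +4): 23 + 4 = 27.
A7 does not apply.
Level 27 exceeds the maximum of 22; capped at 22.
Final offense level: 22.
Criminal history: 6 prior points → Category Moderate (6-14).
Level 22 falls in the 20-22 band.
Grid: Level 20-22 × Category Moderate = 70-82 months.

70-82 months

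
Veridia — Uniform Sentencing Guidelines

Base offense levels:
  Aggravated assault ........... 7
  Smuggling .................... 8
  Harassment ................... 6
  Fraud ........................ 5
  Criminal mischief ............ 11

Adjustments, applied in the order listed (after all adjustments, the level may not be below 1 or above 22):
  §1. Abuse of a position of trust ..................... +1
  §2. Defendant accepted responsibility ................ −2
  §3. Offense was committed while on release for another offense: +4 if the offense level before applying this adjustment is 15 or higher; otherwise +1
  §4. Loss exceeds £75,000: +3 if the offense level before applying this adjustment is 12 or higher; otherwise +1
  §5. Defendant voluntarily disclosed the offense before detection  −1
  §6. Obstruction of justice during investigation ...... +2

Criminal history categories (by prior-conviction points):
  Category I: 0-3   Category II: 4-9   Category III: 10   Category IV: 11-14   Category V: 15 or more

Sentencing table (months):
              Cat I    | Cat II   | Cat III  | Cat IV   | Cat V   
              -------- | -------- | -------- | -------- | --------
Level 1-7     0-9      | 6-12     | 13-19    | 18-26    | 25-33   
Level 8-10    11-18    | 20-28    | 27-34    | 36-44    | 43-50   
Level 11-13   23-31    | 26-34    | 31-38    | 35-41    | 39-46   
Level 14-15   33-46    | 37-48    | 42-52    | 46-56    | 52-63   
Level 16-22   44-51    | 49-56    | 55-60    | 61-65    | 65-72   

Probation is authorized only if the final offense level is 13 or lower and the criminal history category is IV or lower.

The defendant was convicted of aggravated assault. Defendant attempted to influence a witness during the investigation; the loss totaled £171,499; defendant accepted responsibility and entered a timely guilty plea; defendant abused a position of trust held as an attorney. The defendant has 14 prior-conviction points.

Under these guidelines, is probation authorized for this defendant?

Base offense level for aggravated assault: 7.
§1 applies: 7 + 1 = 8.
§2 applies: 8 − 2 = 6.
§4 applies (level before this adjustment is 6 < 12, so +1): 6 + 1 = 7.
§6 applies: 7 + 2 = 9.
Final offense level: 9.
Criminal history: 14 prior points → Category IV (11-14).
Level 9 falls in the 8-10 band.
Grid: Level 8-10 × Category IV = 36-44 months.
Probation check: level 9 ≤ 13 and category IV ≤ IV → eligible.

Yes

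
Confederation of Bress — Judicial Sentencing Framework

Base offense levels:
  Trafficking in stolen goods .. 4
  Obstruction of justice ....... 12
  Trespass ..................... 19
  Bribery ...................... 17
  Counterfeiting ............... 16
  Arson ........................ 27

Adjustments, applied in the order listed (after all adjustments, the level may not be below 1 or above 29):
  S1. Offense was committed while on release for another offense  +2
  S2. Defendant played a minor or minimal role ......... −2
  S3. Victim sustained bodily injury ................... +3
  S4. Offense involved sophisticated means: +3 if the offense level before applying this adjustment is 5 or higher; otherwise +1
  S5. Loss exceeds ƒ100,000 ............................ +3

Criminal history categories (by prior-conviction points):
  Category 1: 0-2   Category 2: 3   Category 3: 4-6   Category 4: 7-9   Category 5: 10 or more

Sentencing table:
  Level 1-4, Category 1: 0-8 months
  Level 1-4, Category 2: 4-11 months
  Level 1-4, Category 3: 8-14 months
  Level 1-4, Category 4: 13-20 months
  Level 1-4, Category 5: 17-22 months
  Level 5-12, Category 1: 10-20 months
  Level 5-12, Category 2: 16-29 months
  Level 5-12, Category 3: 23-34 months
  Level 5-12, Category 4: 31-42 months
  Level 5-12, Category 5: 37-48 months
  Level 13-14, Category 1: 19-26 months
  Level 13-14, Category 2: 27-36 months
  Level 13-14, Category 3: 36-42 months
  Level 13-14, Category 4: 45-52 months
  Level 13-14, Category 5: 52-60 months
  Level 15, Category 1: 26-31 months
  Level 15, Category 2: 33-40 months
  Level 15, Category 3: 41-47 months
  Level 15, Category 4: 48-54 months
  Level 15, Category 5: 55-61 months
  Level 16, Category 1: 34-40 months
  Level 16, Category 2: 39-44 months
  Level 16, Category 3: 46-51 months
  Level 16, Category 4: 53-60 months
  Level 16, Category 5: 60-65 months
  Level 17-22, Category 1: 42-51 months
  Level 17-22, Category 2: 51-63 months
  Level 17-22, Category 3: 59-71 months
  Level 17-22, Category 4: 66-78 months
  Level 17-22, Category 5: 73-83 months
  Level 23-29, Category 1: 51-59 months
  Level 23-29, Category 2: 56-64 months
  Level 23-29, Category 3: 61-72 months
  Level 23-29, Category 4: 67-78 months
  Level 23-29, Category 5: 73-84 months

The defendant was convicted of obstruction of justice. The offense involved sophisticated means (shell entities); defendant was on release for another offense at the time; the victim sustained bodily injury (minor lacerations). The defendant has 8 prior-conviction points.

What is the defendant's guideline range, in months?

Base offense level for obstruction of justice: 12.
S1 applies: 12 + 2 = 14.
S3 applies: 14 + 3 = 17.
S4 applies (level before this adjustment is 17 ≥ 5, so +3): 17 + 3 = 20.
S5 does not apply.
Final offense level: 20.
Criminal history: 8 prior points → Category 4 (7-9).
Level 20 falls in the 17-22 band.
Grid: Level 17-22 × Category 4 = 66-78 months.

66-78 months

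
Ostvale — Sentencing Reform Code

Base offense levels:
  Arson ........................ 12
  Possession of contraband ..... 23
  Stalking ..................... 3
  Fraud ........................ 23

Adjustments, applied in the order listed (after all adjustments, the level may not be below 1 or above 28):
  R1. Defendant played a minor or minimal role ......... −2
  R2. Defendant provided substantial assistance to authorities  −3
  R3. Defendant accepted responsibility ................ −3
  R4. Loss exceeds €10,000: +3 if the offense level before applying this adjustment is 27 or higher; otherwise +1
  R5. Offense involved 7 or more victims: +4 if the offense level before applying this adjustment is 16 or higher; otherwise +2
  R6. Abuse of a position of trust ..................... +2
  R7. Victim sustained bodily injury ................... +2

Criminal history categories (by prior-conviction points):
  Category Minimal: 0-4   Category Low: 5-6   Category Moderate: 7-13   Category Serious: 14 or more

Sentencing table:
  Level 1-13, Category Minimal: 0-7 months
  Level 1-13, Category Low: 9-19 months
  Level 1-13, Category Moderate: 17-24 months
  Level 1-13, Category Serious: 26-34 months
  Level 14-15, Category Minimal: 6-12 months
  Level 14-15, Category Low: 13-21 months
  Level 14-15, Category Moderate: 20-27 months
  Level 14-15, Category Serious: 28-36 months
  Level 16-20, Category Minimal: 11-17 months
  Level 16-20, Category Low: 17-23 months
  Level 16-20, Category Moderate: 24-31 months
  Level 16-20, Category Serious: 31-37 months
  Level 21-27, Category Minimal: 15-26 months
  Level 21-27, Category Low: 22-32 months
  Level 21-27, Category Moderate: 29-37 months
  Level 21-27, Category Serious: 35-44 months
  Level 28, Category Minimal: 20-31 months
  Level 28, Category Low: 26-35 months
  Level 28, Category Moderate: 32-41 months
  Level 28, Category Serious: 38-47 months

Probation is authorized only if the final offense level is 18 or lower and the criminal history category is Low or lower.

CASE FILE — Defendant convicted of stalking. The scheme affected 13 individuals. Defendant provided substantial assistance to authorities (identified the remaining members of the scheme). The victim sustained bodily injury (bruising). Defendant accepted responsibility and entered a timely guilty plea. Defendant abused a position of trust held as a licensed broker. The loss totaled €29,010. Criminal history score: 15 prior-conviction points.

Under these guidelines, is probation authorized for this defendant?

Base offense level for stalking: 3.
R2 applies: 3 − 3 = 0.
R3 applies: 0 − 3 = -3.
R4 applies (level before this adjustment is -3 < 27, so +1): -3 + 1 = -2.
R5 applies (level before this adjustment is -2 < 16, so +2): -2 + 2 = 0.
R6 applies: 0 + 2 = 2.
R7 applies: 2 + 2 = 4.
Final offense level: 4.
Criminal history: 15 prior points → Category Serious (14+).
Level 4 falls in the 1-13 band.
Grid: Level 1-13 × Category Serious = 26-34 months.
Probation check: level 4 ≤ 18 and category Serious > Low → not eligible.

No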